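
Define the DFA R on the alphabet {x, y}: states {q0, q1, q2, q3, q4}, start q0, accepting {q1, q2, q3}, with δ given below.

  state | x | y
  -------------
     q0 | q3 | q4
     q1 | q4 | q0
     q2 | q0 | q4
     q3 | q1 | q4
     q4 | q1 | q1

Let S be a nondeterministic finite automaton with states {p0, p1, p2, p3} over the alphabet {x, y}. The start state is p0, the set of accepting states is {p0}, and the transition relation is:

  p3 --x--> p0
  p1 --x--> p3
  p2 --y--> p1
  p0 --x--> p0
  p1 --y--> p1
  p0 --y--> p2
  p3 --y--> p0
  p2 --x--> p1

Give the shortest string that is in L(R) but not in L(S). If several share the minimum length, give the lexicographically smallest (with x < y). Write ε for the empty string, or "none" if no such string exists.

The string yx is accepted by R but not by S.
No shorter string lies in the difference, and yx is the lexicographically first length-2 string in L(R) \ L(S).

yx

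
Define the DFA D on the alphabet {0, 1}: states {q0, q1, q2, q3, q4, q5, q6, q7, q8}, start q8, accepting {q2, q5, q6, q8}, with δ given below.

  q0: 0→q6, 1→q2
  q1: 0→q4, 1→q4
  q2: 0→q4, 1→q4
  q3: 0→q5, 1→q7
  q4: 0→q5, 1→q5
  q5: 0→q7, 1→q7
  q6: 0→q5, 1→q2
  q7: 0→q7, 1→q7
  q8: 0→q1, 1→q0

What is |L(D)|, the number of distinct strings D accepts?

The useful subgraph on states {q0, q1, q2, q4, q5, q6, q8} is acyclic, so L(D) is finite; the longest accepting path visits 6 useful states, giving maximum string length 5.
Counting accepting paths from q8 by length: 1 of length 0, 2 of length 2, 6 of length 3, 4 of length 4, 4 of length 5. Total 17.

17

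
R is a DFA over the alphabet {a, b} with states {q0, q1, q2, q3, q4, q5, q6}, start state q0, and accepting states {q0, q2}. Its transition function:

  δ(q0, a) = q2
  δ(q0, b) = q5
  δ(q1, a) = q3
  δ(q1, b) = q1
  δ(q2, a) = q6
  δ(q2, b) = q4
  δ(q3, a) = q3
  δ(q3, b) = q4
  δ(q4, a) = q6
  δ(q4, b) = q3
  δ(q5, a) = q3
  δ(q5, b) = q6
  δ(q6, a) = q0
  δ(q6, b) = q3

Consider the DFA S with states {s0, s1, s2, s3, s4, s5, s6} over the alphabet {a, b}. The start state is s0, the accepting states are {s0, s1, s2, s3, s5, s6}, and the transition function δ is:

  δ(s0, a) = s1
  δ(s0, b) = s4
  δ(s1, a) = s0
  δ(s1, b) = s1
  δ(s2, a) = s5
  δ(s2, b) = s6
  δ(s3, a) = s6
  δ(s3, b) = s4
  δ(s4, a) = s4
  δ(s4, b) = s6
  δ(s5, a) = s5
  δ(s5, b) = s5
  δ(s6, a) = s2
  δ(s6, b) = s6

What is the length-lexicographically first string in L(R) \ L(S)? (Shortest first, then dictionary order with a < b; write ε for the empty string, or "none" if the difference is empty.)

aaaabaa

The string aaaabaa is accepted by R but not by S.
No shorter string lies in the difference, and aaaabaa is the lexicographically first length-7 string in L(R) \ L(S).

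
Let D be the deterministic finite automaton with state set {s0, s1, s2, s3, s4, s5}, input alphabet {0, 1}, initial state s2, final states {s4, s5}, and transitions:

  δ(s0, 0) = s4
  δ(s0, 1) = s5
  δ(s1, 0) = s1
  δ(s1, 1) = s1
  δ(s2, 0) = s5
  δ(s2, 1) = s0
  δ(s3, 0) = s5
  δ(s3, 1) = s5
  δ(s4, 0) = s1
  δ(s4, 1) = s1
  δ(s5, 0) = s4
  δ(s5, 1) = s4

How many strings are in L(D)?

7

The useful subgraph on states {s0, s2, s4, s5} is acyclic, so L(D) is finite; the longest accepting path visits 4 useful states, giving maximum string length 3.
Counting accepting paths from s2 by length: 1 of length 1, 4 of length 2, 2 of length 3. Total 7.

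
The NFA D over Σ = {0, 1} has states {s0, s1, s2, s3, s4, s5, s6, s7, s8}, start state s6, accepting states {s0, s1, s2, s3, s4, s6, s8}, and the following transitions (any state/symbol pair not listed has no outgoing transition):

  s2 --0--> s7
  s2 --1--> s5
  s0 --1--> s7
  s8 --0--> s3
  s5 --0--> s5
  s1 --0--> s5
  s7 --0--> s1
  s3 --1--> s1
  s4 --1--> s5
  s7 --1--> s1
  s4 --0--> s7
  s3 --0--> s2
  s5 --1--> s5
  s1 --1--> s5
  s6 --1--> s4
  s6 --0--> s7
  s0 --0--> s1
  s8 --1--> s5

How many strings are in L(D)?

6

The useful subgraph on states {s1, s4, s6, s7} is acyclic, so L(D) is finite; the longest accepting path visits 4 useful states, giving maximum string length 3.
Counting accepting paths from s6 by length: 1 of length 0, 1 of length 1, 2 of length 2, 2 of length 3. Total 6.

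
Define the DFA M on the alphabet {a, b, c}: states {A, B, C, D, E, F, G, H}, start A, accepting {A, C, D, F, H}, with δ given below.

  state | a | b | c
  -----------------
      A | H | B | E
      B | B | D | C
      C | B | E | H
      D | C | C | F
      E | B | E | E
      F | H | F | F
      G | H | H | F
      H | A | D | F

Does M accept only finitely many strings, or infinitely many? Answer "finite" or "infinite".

infinite

State B is reachable from the start and can reach an accepting state, and it lies on the cycle B → B.
Traversing that cycle any number of times yields accepted strings of unbounded length, so the language is infinite.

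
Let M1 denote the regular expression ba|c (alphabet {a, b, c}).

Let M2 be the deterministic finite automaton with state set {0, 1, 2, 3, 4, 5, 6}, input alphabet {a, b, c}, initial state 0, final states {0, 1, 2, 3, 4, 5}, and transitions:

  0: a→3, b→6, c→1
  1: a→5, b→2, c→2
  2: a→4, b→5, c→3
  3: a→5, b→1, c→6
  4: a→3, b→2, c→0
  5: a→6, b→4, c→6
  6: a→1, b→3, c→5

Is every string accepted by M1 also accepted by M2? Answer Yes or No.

Converting the expression M1 to a DFA (subset construction, then merging equivalent states) gives the minimal DFA with states {r0, r1, r2, r3}, start state r0, accepting states {r3} and transitions r0: a→r1, b→r2, c→r3; r1: a→r1, b→r1, c→r1; r2: a→r3, b→r1, c→r1; r3: a→r1, b→r1, c→r1.
Exploring the product automaton M1 × M2 from the start pair (r0, 0), following both machines on each input symbol, reaches 10 state pairs: (r0, 0), (r1, 3), (r2, 6), (r3, 1), (r1, 5), (r1, 1), (r1, 6), (r1, 2), (r1, 4), (r1, 0).
M1 accepts in {r3} and M2 accepts in {0, 1, 2, 3, 4, 5}. The reachable pairs whose M1-component is accepting are (r3, 1); in each of them the M2-component is accepting too, so the product for L(M1) \ L(M2) (M1-component accepting, M2-component rejecting) has no reachable accepting pair and the difference is empty.
Hence every string in L(M1) is also in L(M2).

Yes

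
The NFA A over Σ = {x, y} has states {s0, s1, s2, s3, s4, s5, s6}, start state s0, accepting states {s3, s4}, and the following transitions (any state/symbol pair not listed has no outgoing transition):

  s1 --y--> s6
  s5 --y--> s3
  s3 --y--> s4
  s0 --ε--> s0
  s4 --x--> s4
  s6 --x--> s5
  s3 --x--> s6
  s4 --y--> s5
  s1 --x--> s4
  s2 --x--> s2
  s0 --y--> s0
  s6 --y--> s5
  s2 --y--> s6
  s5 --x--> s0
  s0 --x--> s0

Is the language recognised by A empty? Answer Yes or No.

The states reachable from the start state are {s0}.
None of the accepting states {s3, s4} is reachable, so no string is accepted and L(A) = ∅.

Yes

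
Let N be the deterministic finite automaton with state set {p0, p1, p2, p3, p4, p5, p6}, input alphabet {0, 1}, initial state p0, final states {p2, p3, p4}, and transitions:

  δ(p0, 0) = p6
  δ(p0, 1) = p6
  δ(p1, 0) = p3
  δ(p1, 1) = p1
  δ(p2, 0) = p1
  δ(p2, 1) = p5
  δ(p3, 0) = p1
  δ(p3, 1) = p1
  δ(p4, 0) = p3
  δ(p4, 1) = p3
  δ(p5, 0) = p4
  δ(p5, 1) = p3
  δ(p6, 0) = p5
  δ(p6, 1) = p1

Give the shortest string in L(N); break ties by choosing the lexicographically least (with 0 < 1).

000

A breadth-first search from p0 reaches an accepting state first via the path p0 → p6 → p5 → p4 on input 000.
No string of length < 3 is accepted (BFS exhausts all shorter strings without reaching an accepting state), and 000 is the lexicographically least accepting string of length 3.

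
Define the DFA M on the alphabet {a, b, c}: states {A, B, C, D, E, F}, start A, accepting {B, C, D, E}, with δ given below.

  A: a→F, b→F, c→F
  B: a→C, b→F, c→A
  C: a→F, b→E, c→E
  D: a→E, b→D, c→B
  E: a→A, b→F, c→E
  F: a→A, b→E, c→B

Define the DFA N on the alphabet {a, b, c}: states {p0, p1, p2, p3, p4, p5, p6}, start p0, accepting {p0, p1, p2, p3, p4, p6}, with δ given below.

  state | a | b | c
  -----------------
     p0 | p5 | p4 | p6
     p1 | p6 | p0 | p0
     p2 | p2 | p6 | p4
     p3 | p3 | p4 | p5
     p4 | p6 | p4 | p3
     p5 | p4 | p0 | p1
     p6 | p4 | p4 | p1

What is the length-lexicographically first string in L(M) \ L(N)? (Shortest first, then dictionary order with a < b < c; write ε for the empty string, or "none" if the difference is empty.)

aacc

The string aacc is accepted by M but not by N.
No shorter string lies in the difference, and aacc is the lexicographically first length-4 string in L(M) \ L(N).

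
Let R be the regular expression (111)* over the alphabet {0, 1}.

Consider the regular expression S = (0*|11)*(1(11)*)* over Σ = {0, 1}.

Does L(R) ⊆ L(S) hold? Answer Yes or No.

Converting the expression R to a DFA (subset construction, then merging equivalent states) gives the minimal DFA with states {r0, r1, r2, r3}, start state r0, accepting states {r0} and transitions r0: 0→r1, 1→r2; r1: 0→r1, 1→r1; r2: 0→r1, 1→r3; r3: 0→r1, 1→r0.
Converting the expression S to a DFA (subset construction, then merging equivalent states) gives the minimal DFA with states {s0, s1, s2}, start state s0, accepting states {s0, s1} and transitions s0: 0→s0, 1→s1; s1: 0→s2, 1→s0; s2: 0→s2, 1→s2.
Exploring the product automaton R × S from the start pair (r0, s0), following both machines on each input symbol, reaches 9 state pairs: (r0, s0), (r1, s0), (r2, s1), (r1, s1), (r1, s2), (r3, s0), (r0, s1), (r2, s0), (r3, s1).
R accepts in {r0} and S accepts in {s0, s1}. The reachable pairs whose R-component is accepting are (r0, s0), (r0, s1); in each of them the S-component is accepting too, so the product for L(R) \ L(S) (R-component accepting, S-component rejecting) has no reachable accepting pair and the difference is empty.
Hence every string in L(R) is also in L(S).

Yes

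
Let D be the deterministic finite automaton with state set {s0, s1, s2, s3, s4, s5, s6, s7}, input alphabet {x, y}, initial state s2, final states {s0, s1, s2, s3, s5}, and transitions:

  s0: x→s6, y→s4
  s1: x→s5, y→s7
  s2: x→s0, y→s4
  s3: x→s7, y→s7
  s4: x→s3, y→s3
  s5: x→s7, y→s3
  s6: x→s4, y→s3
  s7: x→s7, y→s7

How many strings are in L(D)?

The useful subgraph on states {s0, s2, s3, s4, s6} is acyclic, so L(D) is finite; the longest accepting path visits 5 useful states, giving maximum string length 4.
Counting accepting paths from s2 by length: 1 of length 0, 1 of length 1, 2 of length 2, 3 of length 3, 2 of length 4. Total 9.

9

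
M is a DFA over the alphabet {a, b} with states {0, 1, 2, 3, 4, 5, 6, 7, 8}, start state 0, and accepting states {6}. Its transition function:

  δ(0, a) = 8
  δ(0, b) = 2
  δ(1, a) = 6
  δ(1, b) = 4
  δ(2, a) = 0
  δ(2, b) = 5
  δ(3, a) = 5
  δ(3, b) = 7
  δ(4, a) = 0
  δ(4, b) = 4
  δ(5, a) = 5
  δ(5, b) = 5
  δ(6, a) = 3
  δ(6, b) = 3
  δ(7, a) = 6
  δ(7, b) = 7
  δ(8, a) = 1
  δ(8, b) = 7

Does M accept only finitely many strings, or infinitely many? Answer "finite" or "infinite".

State 0 is reachable from the start and can reach an accepting state, and it lies on the cycle 0 → 8 → 1 → 4 → 0.
Traversing that cycle any number of times yields accepted strings of unbounded length, so the language is infinite.

infinite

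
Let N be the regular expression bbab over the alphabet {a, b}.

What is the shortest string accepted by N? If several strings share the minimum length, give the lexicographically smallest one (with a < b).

bbab

By inspection of the expression, no string of length less than 4 matches, and bbab is the lexicographically first match of length 4.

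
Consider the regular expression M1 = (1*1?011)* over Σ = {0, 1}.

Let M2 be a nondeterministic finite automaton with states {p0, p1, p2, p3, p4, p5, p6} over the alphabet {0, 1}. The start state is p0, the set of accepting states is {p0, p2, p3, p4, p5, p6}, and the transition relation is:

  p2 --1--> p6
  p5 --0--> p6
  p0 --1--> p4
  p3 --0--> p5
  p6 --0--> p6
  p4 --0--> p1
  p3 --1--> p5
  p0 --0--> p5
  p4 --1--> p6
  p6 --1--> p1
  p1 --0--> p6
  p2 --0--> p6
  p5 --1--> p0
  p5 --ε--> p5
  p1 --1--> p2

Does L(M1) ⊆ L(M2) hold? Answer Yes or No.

Converting the expression M1 to a DFA (subset construction, then merging equivalent states) gives the minimal DFA with states {r0, r1, r2, r3, r4}, start state r0, accepting states {r0} and transitions r0: 0→r1, 1→r2; r1: 0→r3, 1→r4; r2: 0→r1, 1→r2; r3: 0→r3, 1→r3; r4: 0→r3, 1→r0.
Exploring the product automaton M1 × M2 from the start pair (r0, p0), following both machines on each input symbol, reaches 20 state pairs: (r0, p0), (r1, p5), (r2, p4), (r3, p6), (r4, p0), (r1, p1), (r2, p6), (r3, p1), (r3, p5), (r0, p4), (r4, p2), (r1, p6), (r2, p1), (r3, p2), (r3, p0), (r0, p6), (r4, p1), (r2, p2), (r3, p4), (r0, p2).
M1 accepts in {r0} and M2 accepts in {p0, p2, p3, p4, p5, p6}. The reachable pairs whose M1-component is accepting are (r0, p0), (r0, p4), (r0, p6), (r0, p2); in each of them the M2-component is accepting too, so the product for L(M1) \ L(M2) (M1-component accepting, M2-component rejecting) has no reachable accepting pair and the difference is empty.
Hence every string in L(M1) is also in L(M2).

Yes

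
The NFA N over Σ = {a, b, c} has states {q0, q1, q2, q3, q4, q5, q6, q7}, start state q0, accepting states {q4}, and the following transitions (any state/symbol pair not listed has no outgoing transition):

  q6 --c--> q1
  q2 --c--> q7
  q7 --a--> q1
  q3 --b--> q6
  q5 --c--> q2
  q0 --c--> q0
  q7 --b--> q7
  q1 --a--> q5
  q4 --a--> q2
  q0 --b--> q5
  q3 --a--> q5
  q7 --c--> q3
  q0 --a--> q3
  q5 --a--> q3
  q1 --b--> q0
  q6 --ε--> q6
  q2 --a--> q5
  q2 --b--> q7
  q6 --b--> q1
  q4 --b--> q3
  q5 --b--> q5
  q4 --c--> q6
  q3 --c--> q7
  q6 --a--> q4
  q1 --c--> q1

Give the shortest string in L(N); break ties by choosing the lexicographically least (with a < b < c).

A breadth-first search from q0 reaches an accepting state first via the path q0 → q3 → q6 → q4 on input aba.
No string of length < 3 is accepted (BFS exhausts all shorter strings without reaching an accepting state), and aba is the lexicographically least accepting string of length 3.

aba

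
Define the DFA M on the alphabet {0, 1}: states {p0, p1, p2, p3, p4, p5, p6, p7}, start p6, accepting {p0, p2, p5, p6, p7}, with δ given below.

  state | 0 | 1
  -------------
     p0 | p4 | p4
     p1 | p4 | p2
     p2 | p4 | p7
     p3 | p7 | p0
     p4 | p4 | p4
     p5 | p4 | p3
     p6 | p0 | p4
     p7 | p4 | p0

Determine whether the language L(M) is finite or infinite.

The useful states (reachable from p6 and able to reach an accepting state) are {p0, p6}.
Restricted to these states the transition graph has no cycle, so every accepting path has bounded length and L is finite.

finite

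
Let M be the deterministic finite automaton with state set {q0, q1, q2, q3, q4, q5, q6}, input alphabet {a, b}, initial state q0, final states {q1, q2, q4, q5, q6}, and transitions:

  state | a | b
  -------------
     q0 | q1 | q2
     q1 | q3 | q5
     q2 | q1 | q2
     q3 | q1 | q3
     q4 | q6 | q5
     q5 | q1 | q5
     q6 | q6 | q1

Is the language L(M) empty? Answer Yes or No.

No

The string a is accepted: the run q0 → q1 ends in the accepting state q1.
Since at least one string is accepted, L(M) is not empty.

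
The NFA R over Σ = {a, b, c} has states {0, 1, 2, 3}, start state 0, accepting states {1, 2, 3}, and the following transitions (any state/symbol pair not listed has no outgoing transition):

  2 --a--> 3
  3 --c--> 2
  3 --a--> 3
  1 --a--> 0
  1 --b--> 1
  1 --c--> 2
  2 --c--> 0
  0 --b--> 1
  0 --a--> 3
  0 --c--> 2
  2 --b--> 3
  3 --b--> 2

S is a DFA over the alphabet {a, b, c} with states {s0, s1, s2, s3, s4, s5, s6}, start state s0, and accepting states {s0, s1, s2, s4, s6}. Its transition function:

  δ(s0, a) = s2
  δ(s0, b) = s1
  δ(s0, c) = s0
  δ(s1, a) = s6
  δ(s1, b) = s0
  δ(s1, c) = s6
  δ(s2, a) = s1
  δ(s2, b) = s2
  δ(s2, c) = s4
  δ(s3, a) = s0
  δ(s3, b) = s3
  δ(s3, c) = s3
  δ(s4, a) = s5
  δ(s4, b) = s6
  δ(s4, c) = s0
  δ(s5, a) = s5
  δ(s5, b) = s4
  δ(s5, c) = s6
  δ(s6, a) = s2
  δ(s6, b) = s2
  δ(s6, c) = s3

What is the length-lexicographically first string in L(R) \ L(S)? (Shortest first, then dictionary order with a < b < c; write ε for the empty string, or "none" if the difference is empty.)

The string aca is accepted by R but not by S.
No shorter string lies in the difference, and aca is the lexicographically first length-3 string in L(R) \ L(S).

aca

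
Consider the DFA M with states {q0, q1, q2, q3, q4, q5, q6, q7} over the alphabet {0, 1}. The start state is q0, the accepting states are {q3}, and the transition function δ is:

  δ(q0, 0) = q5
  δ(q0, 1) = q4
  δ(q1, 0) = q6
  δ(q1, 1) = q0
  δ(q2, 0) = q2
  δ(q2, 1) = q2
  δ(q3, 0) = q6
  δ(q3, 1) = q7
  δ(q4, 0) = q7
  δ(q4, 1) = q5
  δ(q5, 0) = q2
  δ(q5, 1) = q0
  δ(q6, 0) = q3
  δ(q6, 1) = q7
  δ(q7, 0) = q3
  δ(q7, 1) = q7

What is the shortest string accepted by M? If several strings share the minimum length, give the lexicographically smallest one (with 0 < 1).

A breadth-first search from q0 reaches an accepting state first via the path q0 → q4 → q7 → q3 on input 100.
No string of length < 3 is accepted (BFS exhausts all shorter strings without reaching an accepting state), and 100 is the lexicographically least accepting string of length 3.

100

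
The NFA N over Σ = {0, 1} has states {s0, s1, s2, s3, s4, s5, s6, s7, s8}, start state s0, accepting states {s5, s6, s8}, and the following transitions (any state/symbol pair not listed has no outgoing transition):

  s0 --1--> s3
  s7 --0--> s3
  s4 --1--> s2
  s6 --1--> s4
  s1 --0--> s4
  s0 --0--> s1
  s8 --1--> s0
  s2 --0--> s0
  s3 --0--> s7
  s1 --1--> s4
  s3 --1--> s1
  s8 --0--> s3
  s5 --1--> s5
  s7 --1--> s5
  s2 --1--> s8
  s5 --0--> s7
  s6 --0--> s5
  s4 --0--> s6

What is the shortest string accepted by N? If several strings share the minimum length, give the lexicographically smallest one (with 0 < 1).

A breadth-first search from s0 reaches an accepting state first via the path s0 → s1 → s4 → s6 on input 000.
No string of length < 3 is accepted (BFS exhausts all shorter strings without reaching an accepting state), and 000 is the lexicographically least accepting string of length 3.

000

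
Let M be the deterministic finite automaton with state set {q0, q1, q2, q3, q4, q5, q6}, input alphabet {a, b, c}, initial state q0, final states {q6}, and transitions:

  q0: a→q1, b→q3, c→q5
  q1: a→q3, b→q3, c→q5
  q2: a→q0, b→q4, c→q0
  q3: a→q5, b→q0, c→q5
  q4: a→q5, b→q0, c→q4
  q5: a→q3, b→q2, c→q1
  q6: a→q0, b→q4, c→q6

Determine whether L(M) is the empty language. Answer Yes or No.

Yes

The states reachable from the start state are {q0, q1, q2, q3, q4, q5}.
None of the accepting states {q6} is reachable, so no string is accepted and L(M) = ∅.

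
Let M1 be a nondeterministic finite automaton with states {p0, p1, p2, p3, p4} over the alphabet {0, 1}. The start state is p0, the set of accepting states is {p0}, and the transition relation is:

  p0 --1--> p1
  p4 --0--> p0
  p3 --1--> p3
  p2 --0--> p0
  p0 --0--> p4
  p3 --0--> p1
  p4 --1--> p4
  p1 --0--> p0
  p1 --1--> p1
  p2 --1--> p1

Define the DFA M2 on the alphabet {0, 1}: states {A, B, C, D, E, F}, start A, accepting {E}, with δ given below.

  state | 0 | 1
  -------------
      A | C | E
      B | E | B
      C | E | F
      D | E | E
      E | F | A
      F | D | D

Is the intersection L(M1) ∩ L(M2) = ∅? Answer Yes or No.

The string 00 is accepted by both M1 and M2.
Hence L(M1) ∩ L(M2) ≠ ∅.

No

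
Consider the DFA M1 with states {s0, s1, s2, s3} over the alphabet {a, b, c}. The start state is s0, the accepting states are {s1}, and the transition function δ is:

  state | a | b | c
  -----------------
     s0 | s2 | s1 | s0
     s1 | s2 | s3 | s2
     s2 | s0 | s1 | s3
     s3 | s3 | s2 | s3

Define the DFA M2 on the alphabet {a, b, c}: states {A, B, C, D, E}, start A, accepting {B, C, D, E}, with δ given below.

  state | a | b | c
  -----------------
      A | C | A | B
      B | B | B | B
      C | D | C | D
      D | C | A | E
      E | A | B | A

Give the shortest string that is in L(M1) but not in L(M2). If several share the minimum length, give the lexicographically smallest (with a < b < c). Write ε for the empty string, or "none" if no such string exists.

The string b is accepted by M1 but not by M2.
No shorter string lies in the difference, and b is the lexicographically first length-1 string in L(M1) \ L(M2).

b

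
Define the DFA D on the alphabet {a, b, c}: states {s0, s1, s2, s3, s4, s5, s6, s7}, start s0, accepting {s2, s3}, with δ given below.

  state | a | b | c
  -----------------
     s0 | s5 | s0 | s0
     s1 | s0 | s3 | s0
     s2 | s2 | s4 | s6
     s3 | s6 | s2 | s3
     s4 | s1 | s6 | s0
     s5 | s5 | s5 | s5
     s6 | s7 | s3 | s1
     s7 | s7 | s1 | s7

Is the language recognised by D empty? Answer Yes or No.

The states reachable from the start state are {s0, s5}.
None of the accepting states {s2, s3} is reachable, so no string is accepted and L(D) = ∅.

Yes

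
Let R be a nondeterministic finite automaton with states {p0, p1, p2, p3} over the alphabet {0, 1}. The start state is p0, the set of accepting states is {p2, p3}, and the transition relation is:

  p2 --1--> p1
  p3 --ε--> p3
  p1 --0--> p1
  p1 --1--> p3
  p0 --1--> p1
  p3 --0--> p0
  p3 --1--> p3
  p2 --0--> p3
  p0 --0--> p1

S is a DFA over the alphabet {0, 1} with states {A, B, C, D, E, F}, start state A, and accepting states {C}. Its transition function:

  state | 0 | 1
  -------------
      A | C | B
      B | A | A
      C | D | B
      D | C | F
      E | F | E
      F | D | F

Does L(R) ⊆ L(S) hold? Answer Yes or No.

No

The string 01 is in L(R) but not in L(S).
So L(R) ⊄ L(S).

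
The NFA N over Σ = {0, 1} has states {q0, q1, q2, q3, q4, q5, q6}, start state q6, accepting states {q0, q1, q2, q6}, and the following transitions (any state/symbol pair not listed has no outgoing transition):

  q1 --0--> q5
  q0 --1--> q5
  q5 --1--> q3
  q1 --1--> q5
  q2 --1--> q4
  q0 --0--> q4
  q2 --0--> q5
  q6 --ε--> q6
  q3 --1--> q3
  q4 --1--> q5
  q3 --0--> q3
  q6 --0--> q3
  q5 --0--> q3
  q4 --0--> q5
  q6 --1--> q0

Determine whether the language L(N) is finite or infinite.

finite

The useful states (reachable from q6 and able to reach an accepting state) are {q0, q6}.
Restricted to these states the transition graph has no cycle, so every accepting path has bounded length and L is finite.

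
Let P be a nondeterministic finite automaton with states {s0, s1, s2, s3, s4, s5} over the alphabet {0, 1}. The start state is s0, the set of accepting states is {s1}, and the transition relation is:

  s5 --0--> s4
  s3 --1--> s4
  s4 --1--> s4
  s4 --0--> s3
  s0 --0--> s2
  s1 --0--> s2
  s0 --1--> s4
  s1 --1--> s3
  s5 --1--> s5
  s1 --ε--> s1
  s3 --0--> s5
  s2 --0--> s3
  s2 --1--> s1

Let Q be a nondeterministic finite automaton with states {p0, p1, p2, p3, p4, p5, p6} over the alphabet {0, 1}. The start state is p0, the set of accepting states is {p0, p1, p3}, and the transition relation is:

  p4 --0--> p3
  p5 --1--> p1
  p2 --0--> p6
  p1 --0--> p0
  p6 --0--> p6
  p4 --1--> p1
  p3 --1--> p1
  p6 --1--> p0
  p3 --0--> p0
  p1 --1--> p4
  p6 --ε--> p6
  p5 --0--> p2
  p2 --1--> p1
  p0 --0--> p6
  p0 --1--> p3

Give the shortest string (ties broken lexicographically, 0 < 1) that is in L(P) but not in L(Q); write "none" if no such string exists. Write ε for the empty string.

Exploring the product automaton P × Q from the start pair (s0, p0), following both machines on each input symbol, reaches 16 state pairs: (s0, p0), (s2, p6), (s4, p3), (s3, p6), (s1, p0), (s3, p0), (s4, p1), (s5, p6), (s4, p0), (s3, p3), (s4, p4), (s4, p6), (s5, p0), (s5, p3), (s5, p1), (s5, p4).
P accepts in {s1} and Q accepts in {p0, p1, p3}. The reachable pairs whose P-component is accepting are (s1, p0); in each of them the Q-component is accepting too, so the product for L(P) \ L(Q) (P-component accepting, Q-component rejecting) has no reachable accepting pair and the difference is empty.
So every string accepted by P is also accepted by Q: L(P) \ L(Q) = ∅ and there is no such string.

none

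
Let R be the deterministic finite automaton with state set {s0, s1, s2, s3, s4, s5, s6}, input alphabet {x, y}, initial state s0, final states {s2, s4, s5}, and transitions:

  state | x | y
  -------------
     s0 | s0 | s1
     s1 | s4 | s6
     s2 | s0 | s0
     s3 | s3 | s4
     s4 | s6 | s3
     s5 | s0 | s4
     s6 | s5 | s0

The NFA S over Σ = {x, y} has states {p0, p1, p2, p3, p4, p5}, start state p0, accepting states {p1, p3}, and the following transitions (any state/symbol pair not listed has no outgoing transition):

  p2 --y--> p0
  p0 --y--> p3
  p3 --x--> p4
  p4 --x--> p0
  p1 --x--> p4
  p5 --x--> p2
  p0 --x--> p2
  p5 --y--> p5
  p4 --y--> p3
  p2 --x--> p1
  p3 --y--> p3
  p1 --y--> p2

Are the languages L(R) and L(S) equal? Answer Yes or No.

No

The string yx is accepted by R but rejected by S.
So L(R) ≠ L(S).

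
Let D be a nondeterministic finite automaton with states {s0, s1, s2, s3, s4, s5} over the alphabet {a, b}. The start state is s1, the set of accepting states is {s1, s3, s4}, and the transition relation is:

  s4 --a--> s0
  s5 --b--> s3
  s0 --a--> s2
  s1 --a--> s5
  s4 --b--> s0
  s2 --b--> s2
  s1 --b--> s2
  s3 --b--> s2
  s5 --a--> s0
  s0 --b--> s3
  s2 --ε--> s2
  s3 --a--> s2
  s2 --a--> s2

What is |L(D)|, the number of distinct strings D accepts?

3

The useful subgraph on states {s0, s1, s3, s5} is acyclic, so L(D) is finite; the longest accepting path visits 4 useful states, giving maximum string length 3.
Counting accepting paths from s1 by length: 1 of length 0, 1 of length 2, 1 of length 3. Total 3.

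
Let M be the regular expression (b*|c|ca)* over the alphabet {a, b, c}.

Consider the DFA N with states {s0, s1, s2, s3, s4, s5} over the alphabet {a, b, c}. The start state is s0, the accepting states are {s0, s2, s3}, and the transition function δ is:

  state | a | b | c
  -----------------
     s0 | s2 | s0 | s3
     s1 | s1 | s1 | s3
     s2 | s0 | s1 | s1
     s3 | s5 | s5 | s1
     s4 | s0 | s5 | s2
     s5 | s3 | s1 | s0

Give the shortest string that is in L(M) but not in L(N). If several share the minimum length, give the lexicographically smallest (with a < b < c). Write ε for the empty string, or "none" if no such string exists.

The string ca is accepted by M but not by N.
No shorter string lies in the difference, and ca is the lexicographically first length-2 string in L(M) \ L(N).

ca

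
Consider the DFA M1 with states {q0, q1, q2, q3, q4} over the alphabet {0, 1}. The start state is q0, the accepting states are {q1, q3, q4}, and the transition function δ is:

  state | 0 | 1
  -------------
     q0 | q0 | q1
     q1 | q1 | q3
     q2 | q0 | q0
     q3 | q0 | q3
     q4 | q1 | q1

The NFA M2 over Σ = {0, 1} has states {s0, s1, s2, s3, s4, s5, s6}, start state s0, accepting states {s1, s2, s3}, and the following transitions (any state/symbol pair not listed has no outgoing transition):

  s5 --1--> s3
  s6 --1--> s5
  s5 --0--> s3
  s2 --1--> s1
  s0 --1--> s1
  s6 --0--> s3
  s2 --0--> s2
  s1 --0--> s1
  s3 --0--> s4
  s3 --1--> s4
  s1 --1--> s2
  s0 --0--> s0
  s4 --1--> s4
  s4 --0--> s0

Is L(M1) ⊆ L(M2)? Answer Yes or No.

Yes

Exploring the product automaton M1 × M2 from the start pair (q0, s0), following both machines on each input symbol, reaches 7 state pairs: (q0, s0), (q1, s1), (q3, s2), (q0, s2), (q3, s1), (q0, s1), (q1, s2).
M1 accepts in {q1, q3, q4} and M2 accepts in {s1, s2, s3}. The reachable pairs whose M1-component is accepting are (q1, s1), (q3, s2), (q3, s1), (q1, s2); in each of them the M2-component is accepting too, so the product for L(M1) \ L(M2) (M1-component accepting, M2-component rejecting) has no reachable accepting pair and the difference is empty.
Hence every string in L(M1) is also in L(M2).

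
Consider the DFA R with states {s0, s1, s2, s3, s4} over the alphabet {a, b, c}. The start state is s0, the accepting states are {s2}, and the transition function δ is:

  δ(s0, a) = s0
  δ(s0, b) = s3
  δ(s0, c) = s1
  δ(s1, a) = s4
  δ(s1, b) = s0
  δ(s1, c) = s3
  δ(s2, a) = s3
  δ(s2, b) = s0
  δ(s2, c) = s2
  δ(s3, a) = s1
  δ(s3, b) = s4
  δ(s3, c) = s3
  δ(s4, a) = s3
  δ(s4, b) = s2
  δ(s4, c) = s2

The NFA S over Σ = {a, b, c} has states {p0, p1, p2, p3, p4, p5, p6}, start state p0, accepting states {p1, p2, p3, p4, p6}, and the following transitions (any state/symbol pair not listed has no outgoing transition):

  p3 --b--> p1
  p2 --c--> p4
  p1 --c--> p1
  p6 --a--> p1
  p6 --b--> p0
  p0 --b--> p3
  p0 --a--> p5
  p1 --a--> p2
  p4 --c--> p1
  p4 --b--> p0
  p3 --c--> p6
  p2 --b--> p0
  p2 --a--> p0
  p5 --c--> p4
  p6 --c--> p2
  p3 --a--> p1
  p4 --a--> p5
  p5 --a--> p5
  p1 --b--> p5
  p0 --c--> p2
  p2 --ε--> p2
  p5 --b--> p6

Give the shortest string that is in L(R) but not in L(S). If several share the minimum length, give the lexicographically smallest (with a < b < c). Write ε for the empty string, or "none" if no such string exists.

bbb

The string bbb is accepted by R but not by S.
No shorter string lies in the difference, and bbb is the lexicographically first length-3 string in L(R) \ L(S).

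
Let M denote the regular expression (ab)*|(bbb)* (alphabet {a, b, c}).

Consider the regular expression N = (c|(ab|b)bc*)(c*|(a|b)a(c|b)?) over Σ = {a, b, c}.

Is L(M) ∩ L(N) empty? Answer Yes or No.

Converting the expression M to a DFA (subset construction, then merging equivalent states) gives the minimal DFA with states {m0, m1, m2, m3, m4, m5, m6}, start state m0, accepting states {m0, m4, m6} and transitions m0: a→m1, b→m2, c→m3; m1: a→m3, b→m4, c→m3; m2: a→m3, b→m5, c→m3; m3: a→m3, b→m3, c→m3; m4: a→m1, b→m3, c→m3; m5: a→m3, b→m6, c→m3; m6: a→m3, b→m2, c→m3.
Converting the expression N to a DFA (subset construction, then merging equivalent states) gives the minimal DFA with states {n0, n1, n2, n3, n4, n5, n6, n7, n8, n9}, start state n0, accepting states {n3, n5, n7, n8, n9} and transitions n0: a→n1, b→n2, c→n3; n1: a→n4, b→n2, c→n4; n2: a→n4, b→n5, c→n4; n3: a→n6, b→n6, c→n7; n4: a→n4, b→n4, c→n4; n5: a→n6, b→n6, c→n5; n6: a→n8, b→n4, c→n4; n7: a→n4, b→n4, c→n7; n8: a→n4, b→n9, c→n9; n9: a→n4, b→n4, c→n4.
Exploring the product automaton M × N from the start pair (m0, n0), following both machines on each input symbol, reaches 18 state pairs: (m0, n0), (m1, n1), (m2, n2), (m3, n3), (m3, n4), (m4, n2), (m5, n5), (m3, n6), (m3, n7), (m1, n4), (m3, n5), (m6, n6), (m3, n8), (m4, n4), (m2, n4), (m3, n9), (m5, n4), (m6, n4).
M accepts in {m0, m4, m6} and N accepts in {n3, n5, n7, n8, n9}; no reachable pair has both components accepting, so no string drives both machines to acceptance simultaneously and L(M) ∩ L(N) = ∅.
So no string is accepted by both, and the intersection is empty.

Yes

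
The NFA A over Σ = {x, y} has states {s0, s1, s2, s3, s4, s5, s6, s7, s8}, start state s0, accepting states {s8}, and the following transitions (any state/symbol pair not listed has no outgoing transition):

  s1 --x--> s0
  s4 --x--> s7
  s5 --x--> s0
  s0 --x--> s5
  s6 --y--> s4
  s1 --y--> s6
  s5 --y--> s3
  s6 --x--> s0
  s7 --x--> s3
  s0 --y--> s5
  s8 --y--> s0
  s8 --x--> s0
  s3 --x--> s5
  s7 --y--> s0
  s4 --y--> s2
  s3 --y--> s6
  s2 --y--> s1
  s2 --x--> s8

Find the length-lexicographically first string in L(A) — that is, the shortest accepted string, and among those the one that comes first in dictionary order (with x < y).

xyyyyx

A breadth-first search from s0 reaches an accepting state first via the path s0 → s5 → s3 → s6 → s4 → s2 → s8 on input xyyyyx.
No string of length < 6 is accepted (BFS exhausts all shorter strings without reaching an accepting state), and xyyyyx is the lexicographically least accepting string of length 6.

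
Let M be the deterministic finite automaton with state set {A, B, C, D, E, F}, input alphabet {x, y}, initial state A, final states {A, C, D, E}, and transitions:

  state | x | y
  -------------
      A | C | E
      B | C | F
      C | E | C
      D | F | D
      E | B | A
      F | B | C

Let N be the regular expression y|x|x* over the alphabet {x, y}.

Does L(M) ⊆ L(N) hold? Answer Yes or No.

The string xy is in L(M) but not in L(N).
So L(M) ⊄ L(N).

No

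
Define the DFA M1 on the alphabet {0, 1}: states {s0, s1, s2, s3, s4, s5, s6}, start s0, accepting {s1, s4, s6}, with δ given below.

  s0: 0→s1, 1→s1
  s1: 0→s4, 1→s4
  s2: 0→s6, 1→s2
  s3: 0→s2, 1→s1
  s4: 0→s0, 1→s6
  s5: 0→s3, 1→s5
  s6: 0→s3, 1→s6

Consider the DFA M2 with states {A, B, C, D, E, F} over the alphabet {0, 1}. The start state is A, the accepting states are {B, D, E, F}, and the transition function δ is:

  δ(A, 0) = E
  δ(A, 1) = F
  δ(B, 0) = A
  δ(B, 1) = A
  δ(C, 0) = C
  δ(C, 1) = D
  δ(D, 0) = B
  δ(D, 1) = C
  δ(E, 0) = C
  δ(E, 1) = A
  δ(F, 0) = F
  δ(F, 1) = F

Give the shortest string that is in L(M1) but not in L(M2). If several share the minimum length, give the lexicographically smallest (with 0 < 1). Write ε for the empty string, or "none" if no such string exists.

The string 00 is accepted by M1 but not by M2.
No shorter string lies in the difference, and 00 is the lexicographically first length-2 string in L(M1) \ L(M2).

00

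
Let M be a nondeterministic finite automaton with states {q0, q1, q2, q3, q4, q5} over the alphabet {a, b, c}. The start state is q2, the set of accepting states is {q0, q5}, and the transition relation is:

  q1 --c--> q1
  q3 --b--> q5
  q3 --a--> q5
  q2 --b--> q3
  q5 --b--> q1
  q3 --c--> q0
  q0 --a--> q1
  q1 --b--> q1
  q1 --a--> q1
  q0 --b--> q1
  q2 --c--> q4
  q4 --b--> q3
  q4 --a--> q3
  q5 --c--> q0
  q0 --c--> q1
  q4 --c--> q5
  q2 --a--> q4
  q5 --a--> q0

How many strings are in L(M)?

The useful subgraph on states {q0, q2, q3, q4, q5} is acyclic, so L(M) is finite; the longest accepting path visits 5 useful states, giving maximum string length 4.
Counting accepting paths from q2 by length: 5 of length 2, 20 of length 3, 16 of length 4. Total 41.

41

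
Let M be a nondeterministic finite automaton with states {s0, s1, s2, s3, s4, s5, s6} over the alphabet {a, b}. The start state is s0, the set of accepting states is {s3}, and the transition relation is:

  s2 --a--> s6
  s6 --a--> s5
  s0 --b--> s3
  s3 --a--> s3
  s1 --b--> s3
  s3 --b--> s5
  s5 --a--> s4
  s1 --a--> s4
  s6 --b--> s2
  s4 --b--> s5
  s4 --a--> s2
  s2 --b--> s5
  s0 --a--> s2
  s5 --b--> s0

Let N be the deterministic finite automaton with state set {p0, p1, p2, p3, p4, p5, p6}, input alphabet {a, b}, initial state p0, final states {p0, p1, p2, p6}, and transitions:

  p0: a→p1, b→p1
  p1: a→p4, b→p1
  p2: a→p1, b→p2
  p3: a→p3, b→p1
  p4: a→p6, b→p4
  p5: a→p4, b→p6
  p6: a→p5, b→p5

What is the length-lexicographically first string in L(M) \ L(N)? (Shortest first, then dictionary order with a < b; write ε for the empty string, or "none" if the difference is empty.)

ba

The string ba is accepted by M but not by N.
No shorter string lies in the difference, and ba is the lexicographically first length-2 string in L(M) \ L(N).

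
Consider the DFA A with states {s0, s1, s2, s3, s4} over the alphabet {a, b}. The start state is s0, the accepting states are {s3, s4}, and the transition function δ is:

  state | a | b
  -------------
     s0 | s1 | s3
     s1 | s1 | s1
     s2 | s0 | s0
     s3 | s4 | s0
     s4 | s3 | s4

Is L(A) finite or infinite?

State s0 is reachable from the start and can reach an accepting state, and it lies on the cycle s0 → s3 → s0.
Traversing that cycle any number of times yields accepted strings of unbounded length, so the language is infinite.

infinite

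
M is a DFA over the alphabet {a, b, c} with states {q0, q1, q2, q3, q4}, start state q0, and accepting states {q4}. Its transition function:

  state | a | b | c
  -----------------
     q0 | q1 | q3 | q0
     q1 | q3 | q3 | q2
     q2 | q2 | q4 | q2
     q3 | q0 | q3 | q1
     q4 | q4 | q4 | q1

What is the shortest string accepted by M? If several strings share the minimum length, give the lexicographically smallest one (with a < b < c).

acb

A breadth-first search from q0 reaches an accepting state first via the path q0 → q1 → q2 → q4 on input acb.
No string of length < 3 is accepted (BFS exhausts all shorter strings without reaching an accepting state), and acb is the lexicographically least accepting string of length 3.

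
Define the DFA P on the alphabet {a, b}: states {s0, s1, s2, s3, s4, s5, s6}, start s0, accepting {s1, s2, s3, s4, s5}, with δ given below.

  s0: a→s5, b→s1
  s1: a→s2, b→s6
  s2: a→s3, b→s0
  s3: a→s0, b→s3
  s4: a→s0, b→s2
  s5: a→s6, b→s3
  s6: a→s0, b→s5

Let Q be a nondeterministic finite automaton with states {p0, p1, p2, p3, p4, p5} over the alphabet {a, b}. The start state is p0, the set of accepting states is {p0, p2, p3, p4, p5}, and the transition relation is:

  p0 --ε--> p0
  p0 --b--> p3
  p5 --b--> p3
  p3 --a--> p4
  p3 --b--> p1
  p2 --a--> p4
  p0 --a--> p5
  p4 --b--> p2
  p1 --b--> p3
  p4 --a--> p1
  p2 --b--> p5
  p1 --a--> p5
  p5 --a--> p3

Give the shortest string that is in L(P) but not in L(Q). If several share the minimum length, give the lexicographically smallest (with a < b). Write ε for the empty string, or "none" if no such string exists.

aab

The string aab is accepted by P but not by Q.
No shorter string lies in the difference, and aab is the lexicographically first length-3 string in L(P) \ L(Q).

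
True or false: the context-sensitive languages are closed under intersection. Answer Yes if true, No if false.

Yes

An LBA keeps a copy of the input on a second track, runs the LBA for L₁, and if that accepts restores the input and runs the LBA for L₂; linear space suffices, so L₁ ∩ L₂ is context-sensitive.
So the context-sensitive languages are closed under intersection.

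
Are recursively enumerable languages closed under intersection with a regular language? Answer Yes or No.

First check the input against a DFA for the regular language; if it passes, run the recogniser for L and accept when it does.
So the recursively enumerable languages are closed under intersection with a regular language.

Yes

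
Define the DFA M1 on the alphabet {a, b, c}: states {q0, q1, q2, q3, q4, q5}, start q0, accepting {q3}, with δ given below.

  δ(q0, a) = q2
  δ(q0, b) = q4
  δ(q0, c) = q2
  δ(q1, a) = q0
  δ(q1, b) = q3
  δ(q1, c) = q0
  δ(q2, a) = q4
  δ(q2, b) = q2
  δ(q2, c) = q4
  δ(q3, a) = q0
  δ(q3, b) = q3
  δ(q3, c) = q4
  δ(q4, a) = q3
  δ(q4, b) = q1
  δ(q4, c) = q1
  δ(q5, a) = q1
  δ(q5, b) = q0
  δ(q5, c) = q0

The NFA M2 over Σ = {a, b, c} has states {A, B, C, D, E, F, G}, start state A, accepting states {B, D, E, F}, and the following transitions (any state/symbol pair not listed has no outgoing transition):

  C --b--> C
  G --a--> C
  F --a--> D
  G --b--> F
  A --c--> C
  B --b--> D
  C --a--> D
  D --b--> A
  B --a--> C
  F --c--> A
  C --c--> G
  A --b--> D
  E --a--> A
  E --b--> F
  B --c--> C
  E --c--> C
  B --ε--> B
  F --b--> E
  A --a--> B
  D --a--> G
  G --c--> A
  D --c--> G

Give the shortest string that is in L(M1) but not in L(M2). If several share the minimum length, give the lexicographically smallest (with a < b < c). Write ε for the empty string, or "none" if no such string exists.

ba

The string ba is accepted by M1 but not by M2.
No shorter string lies in the difference, and ba is the lexicographically first length-2 string in L(M1) \ L(M2).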